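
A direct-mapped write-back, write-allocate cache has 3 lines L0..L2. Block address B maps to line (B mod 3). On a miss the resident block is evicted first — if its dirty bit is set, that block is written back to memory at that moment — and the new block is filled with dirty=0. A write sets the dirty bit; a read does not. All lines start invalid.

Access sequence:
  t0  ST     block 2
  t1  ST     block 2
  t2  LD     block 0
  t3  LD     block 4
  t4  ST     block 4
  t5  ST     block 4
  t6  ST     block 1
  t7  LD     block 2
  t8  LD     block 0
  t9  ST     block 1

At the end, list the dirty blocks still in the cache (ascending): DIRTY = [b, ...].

0: W B2 → L2 miss [D]
1: W B2 → L2 hit [D]
2: R B0 → L0 miss [-]
3: R B4 → L1 miss [-]
4: W B4 → L1 hit [D]
5: W B4 → L1 hit [D]
6: W B1 → L1 miss wb→B4 [D]
7: R B2 → L2 hit [D]
8: R B0 → L0 hit [-]
9: W B1 → L1 hit [D]

DIRTY = [1, 2]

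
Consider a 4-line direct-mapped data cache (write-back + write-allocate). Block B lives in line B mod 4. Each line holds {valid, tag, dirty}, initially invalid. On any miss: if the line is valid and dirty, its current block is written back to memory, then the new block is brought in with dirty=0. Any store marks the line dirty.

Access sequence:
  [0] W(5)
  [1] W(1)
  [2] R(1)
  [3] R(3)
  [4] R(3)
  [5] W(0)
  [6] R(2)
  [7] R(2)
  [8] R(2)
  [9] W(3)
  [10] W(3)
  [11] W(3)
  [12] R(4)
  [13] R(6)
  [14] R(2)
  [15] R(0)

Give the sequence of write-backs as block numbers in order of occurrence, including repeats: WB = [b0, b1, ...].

WB = [5, 0]

0: W B5 → L1 miss [D]
1: W B1 → L1 miss wb→B5 [D]
2: R B1 → L1 hit [D]
3: R B3 → L3 miss [-]
4: R B3 → L3 hit [-]
5: W B0 → L0 miss [D]
6: R B2 → L2 miss [-]
7: R B2 → L2 hit [-]
8: R B2 → L2 hit [-]
9: W B3 → L3 hit [D]
10: W B3 → L3 hit [D]
11: W B3 → L3 hit [D]
12: R B4 → L0 miss wb→B0 [-]
13: R B6 → L2 miss [-]
14: R B2 → L2 miss [-]
15: R B0 → L0 miss [-]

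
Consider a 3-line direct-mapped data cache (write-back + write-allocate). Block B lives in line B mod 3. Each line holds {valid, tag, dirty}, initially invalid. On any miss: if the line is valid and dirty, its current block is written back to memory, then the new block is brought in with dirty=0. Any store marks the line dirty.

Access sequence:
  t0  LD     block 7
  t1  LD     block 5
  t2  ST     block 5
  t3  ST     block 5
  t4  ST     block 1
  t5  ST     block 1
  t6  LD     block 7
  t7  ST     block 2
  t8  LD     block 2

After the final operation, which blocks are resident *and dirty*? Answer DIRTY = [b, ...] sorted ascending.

0: R B7 → L1 miss [-]
1: R B5 → L2 miss [-]
2: W B5 → L2 hit [D]
3: W B5 → L2 hit [D]
4: W B1 → L1 miss [D]
5: W B1 → L1 hit [D]
6: R B7 → L1 miss wb→B1 [-]
7: W B2 → L2 miss wb→B5 [D]
8: R B2 → L2 hit [D]

DIRTY = [2]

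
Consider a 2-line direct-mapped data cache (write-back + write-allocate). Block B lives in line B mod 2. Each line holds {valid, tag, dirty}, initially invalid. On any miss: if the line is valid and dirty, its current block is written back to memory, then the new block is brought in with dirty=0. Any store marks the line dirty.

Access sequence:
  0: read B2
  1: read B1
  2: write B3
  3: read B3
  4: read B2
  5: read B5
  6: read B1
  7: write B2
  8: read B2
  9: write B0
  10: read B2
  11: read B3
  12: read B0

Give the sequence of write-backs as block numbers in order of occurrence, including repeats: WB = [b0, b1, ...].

WB = [3, 2, 0]

0: R B2 → L0 miss [-]
1: R B1 → L1 miss [-]
2: W B3 → L1 miss [D]
3: R B3 → L1 hit [D]
4: R B2 → L0 hit [-]
5: R B5 → L1 miss wb→B3 [-]
6: R B1 → L1 miss [-]
7: W B2 → L0 hit [D]
8: R B2 → L0 hit [D]
9: W B0 → L0 miss wb→B2 [D]
10: R B2 → L0 miss wb→B0 [-]
11: R B3 → L1 miss [-]
12: R B0 → L0 miss [-]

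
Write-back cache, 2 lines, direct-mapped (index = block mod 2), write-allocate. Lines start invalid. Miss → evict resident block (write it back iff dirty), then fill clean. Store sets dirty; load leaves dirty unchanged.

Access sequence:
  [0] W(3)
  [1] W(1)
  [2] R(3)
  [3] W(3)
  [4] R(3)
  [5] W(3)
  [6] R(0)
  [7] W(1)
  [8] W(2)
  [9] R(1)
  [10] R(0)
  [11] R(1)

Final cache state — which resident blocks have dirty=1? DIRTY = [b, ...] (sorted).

DIRTY = [1]

0: W B3 → L1 miss [D]
1: W B1 → L1 miss wb→B3 [D]
2: R B3 → L1 miss wb→B1 [-]
3: W B3 → L1 hit [D]
4: R B3 → L1 hit [D]
5: W B3 → L1 hit [D]
6: R B0 → L0 miss [-]
7: W B1 → L1 miss wb→B3 [D]
8: W B2 → L0 miss [D]
9: R B1 → L1 hit [D]
10: R B0 → L0 miss wb→B2 [-]
11: R B1 → L1 hit [D]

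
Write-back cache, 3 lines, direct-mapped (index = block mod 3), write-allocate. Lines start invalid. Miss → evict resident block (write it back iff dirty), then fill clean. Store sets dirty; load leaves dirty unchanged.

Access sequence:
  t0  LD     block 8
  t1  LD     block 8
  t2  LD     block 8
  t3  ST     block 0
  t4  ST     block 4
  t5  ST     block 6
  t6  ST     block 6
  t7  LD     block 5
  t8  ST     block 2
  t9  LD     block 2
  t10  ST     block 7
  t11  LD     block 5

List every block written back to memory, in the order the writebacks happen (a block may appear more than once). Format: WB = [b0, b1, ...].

WB = [0, 4, 2]

  0 | R B8 → L2 miss [-]
  1 | R B8 → L2 hit [-]
  2 | R B8 → L2 hit [-]
  3 | W B0 → L0 miss [D]
  4 | W B4 → L1 miss [D]
  5 | W B6 → L0 miss wb→B0 [D]
  6 | W B6 → L0 hit [D]
  7 | R B5 → L2 miss [-]
  8 | W B2 → L2 miss [D]
  9 | R B2 → L2 hit [D]
  10 | W B7 → L1 miss wb→B4 [D]
  11 | R B5 → L2 miss wb→B2 [-]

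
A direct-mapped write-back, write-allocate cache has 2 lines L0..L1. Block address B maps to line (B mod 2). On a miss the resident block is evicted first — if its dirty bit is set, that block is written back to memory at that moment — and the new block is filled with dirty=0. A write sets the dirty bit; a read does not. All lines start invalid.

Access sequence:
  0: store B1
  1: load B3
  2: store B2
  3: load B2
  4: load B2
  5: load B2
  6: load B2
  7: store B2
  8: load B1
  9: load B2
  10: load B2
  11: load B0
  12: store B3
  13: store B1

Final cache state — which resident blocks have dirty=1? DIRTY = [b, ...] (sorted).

  0 | W B1 → L1 miss [D]
  1 | R B3 → L1 miss wb→B1 [-]
  2 | W B2 → L0 miss [D]
  3 | R B2 → L0 hit [D]
  4 | R B2 → L0 hit [D]
  5 | R B2 → L0 hit [D]
  6 | R B2 → L0 hit [D]
  7 | W B2 → L0 hit [D]
  8 | R B1 → L1 miss [-]
  9 | R B2 → L0 hit [D]
  10 | R B2 → L0 hit [D]
  11 | R B0 → L0 miss wb→B2 [-]
  12 | W B3 → L1 miss [D]
  13 | W B1 → L1 miss wb→B3 [D]

DIRTY = [1]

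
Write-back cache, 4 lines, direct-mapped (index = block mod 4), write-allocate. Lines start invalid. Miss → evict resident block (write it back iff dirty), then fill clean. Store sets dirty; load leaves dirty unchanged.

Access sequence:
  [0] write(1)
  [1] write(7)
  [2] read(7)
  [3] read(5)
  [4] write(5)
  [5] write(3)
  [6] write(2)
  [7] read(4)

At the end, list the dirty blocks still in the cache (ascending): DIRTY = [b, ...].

0: W B1 -> L1 miss  d=D]
1: W B7 -> L3 miss  d=D]
2: R B7 -> L3 hit  d=D]
3: R B5 -> L1 miss wb->B1  d=-]
4: W B5 -> L1 hit  d=D]
5: W B3 -> L3 miss wb->B7  d=D]
6: W B2 -> L2 miss  d=D]
7: R B4 -> L0 miss  d=-]

DIRTY = [2, 3, 5]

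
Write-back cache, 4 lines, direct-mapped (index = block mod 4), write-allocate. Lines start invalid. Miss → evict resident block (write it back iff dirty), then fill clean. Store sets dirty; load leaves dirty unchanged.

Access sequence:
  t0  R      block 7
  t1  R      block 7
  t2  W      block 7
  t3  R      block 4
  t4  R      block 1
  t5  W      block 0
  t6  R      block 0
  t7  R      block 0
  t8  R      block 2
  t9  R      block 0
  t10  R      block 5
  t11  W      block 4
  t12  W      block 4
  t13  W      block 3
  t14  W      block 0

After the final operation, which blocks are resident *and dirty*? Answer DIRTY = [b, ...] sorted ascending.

DIRTY = [0, 3]

0: R B7 → L3 miss [-]
1: R B7 → L3 hit [-]
2: W B7 → L3 hit [D]
3: R B4 → L0 miss [-]
4: R B1 → L1 miss [-]
5: W B0 → L0 miss [D]
6: R B0 → L0 hit [D]
7: R B0 → L0 hit [D]
8: R B2 → L2 miss [-]
9: R B0 → L0 hit [D]
10: R B5 → L1 miss [-]
11: W B4 → L0 miss wb→B0 [D]
12: W B4 → L0 hit [D]
13: W B3 → L3 miss wb→B7 [D]
14: W B0 → L0 miss wb→B4 [D]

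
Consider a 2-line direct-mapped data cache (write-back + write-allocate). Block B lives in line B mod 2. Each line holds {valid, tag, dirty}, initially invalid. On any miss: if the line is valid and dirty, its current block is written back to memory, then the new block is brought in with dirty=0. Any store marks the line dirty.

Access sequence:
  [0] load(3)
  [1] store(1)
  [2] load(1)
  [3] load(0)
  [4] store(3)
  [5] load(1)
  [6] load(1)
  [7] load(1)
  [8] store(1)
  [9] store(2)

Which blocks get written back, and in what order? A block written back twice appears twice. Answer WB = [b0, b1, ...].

WB = [1, 3]

0: R B3 -> L1 miss  d=-]
1: W B1 -> L1 miss  d=D]
2: R B1 -> L1 hit  d=D]
3: R B0 -> L0 miss  d=-]
4: W B3 -> L1 miss wb->B1  d=D]
5: R B1 -> L1 miss wb->B3  d=-]
6: R B1 -> L1 hit  d=-]
7: R B1 -> L1 hit  d=-]
8: W B1 -> L1 hit  d=D]
9: W B2 -> L0 miss  d=D]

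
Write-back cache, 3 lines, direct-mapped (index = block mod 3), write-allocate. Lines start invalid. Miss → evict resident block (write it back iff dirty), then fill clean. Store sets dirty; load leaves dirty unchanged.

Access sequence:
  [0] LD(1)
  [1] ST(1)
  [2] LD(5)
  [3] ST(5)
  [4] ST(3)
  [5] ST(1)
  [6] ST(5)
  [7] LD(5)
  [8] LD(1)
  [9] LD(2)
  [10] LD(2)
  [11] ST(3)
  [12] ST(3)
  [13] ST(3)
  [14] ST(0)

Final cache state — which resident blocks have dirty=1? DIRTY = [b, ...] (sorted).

  0 | R B1 → L1 miss [-]
  1 | W B1 → L1 hit [D]
  2 | R B5 → L2 miss [-]
  3 | W B5 → L2 hit [D]
  4 | W B3 → L0 miss [D]
  5 | W B1 → L1 hit [D]
  6 | W B5 → L2 hit [D]
  7 | R B5 → L2 hit [D]
  8 | R B1 → L1 hit [D]
  9 | R B2 → L2 miss wb→B5 [-]
  10 | R B2 → L2 hit [-]
  11 | W B3 → L0 hit [D]
  12 | W B3 → L0 hit [D]
  13 | W B3 → L0 hit [D]
  14 | W B0 → L0 miss wb→B3 [D]

DIRTY = [0, 1]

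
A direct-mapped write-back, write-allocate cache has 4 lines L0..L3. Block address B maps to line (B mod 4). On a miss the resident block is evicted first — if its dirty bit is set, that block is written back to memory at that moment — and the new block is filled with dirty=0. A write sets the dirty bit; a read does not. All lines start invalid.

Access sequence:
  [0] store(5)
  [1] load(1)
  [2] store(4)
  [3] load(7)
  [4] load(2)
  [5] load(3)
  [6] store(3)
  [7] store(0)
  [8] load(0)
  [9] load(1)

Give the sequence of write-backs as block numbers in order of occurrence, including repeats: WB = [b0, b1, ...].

WB = [5, 4]

  0 | W B5 → L1 miss [D]
  1 | R B1 → L1 miss wb→B5 [-]
  2 | W B4 → L0 miss [D]
  3 | R B7 → L3 miss [-]
  4 | R B2 → L2 miss [-]
  5 | R B3 → L3 miss [-]
  6 | W B3 → L3 hit [D]
  7 | W B0 → L0 miss wb→B4 [D]
  8 | R B0 → L0 hit [D]
  9 | R B1 → L1 hit [-]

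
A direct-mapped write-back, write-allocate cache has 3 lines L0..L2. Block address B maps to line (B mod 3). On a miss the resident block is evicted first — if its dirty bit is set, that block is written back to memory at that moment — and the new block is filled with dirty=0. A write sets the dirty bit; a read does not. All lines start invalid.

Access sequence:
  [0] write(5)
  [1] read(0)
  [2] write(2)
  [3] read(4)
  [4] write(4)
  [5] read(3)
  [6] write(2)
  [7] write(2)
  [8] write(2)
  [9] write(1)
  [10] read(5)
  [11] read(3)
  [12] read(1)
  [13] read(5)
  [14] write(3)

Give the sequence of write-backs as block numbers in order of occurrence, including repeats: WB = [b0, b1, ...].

0: W B5 → L2 miss [D]
1: R B0 → L0 miss [-]
2: W B2 → L2 miss wb→B5 [D]
3: R B4 → L1 miss [-]
4: W B4 → L1 hit [D]
5: R B3 → L0 miss [-]
6: W B2 → L2 hit [D]
7: W B2 → L2 hit [D]
8: W B2 → L2 hit [D]
9: W B1 → L1 miss wb→B4 [D]
10: R B5 → L2 miss wb→B2 [-]
11: R B3 → L0 hit [-]
12: R B1 → L1 hit [D]
13: R B5 → L2 hit [-]
14: W B3 → L0 hit [D]

WB = [5, 4, 2]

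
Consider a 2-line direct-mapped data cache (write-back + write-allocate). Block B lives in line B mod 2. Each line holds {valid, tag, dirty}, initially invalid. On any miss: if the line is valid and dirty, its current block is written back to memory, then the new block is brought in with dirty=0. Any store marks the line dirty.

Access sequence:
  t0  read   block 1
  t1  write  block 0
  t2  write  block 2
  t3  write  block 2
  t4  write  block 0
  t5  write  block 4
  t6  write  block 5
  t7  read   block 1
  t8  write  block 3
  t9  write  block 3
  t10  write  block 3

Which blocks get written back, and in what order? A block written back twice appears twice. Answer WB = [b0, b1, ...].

WB = [0, 2, 0, 5]

0: R B1 -> L1 miss  d=-]
1: W B0 -> L0 miss  d=D]
2: W B2 -> L0 miss wb->B0  d=D]
3: W B2 -> L0 hit  d=D]
4: W B0 -> L0 miss wb->B2  d=D]
5: W B4 -> L0 miss wb->B0  d=D]
6: W B5 -> L1 miss  d=D]
7: R B1 -> L1 miss wb->B5  d=-]
8: W B3 -> L1 miss  d=D]
9: W B3 -> L1 hit  d=D]
10: W B3 -> L1 hit  d=D]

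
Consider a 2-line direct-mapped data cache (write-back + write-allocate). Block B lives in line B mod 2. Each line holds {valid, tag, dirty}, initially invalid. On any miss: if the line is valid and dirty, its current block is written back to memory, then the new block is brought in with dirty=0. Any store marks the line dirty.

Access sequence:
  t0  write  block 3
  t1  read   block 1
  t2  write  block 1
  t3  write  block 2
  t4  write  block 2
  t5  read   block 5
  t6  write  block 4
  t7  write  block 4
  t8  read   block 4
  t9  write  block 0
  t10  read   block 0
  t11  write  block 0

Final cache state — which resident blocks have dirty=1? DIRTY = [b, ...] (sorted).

0: W B3 → L1 miss [D]
1: R B1 → L1 miss wb→B3 [-]
2: W B1 → L1 hit [D]
3: W B2 → L0 miss [D]
4: W B2 → L0 hit [D]
5: R B5 → L1 miss wb→B1 [-]
6: W B4 → L0 miss wb→B2 [D]
7: W B4 → L0 hit [D]
8: R B4 → L0 hit [D]
9: W B0 → L0 miss wb→B4 [D]
10: R B0 → L0 hit [D]
11: W B0 → L0 hit [D]

DIRTY = [0]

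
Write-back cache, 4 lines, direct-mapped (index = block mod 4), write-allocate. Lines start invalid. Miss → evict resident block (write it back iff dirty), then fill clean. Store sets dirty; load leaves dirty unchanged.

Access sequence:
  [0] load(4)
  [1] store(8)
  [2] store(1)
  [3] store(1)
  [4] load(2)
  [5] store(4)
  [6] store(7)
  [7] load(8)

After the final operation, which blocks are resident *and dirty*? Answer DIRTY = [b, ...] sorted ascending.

0: R B4 -> L0 miss  d=-]
1: W B8 -> L0 miss  d=D]
2: W B1 -> L1 miss  d=D]
3: W B1 -> L1 hit  d=D]
4: R B2 -> L2 miss  d=-]
5: W B4 -> L0 miss wb->B8  d=D]
6: W B7 -> L3 miss  d=D]
7: R B8 -> L0 miss wb->B4  d=-]

DIRTY = [1, 7]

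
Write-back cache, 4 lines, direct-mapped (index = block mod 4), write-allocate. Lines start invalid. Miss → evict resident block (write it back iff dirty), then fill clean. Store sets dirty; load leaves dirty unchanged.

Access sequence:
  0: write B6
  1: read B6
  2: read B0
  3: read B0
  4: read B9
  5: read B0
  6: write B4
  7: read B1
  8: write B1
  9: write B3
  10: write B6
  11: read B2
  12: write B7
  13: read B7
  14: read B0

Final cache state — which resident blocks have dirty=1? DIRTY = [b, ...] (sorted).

DIRTY = [1, 7]

0: W B6 → L2 miss [D]
1: R B6 → L2 hit [D]
2: R B0 → L0 miss [-]
3: R B0 → L0 hit [-]
4: R B9 → L1 miss [-]
5: R B0 → L0 hit [-]
6: W B4 → L0 miss [D]
7: R B1 → L1 miss [-]
8: W B1 → L1 hit [D]
9: W B3 → L3 miss [D]
10: W B6 → L2 hit [D]
11: R B2 → L2 miss wb→B6 [-]
12: W B7 → L3 miss wb→B3 [D]
13: R B7 → L3 hit [D]
14: R B0 → L0 miss wb→B4 [-]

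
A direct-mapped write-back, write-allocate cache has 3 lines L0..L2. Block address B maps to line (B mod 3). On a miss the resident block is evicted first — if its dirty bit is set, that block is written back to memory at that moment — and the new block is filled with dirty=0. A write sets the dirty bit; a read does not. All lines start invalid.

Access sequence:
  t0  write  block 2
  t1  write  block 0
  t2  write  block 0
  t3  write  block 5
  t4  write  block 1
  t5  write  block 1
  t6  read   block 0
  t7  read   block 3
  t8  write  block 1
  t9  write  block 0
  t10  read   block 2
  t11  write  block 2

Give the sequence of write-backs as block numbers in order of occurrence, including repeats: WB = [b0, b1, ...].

WB = [2, 0, 5]

0: W B2 -> L2 miss  d=D]
1: W B0 -> L0 miss  d=D]
2: W B0 -> L0 hit  d=D]
3: W B5 -> L2 miss wb->B2  d=D]
4: W B1 -> L1 miss  d=D]
5: W B1 -> L1 hit  d=D]
6: R B0 -> L0 hit  d=D]
7: R B3 -> L0 miss wb->B0  d=-]
8: W B1 -> L1 hit  d=D]
9: W B0 -> L0 miss  d=D]
10: R B2 -> L2 miss wb->B5  d=-]
11: W B2 -> L2 hit  d=D]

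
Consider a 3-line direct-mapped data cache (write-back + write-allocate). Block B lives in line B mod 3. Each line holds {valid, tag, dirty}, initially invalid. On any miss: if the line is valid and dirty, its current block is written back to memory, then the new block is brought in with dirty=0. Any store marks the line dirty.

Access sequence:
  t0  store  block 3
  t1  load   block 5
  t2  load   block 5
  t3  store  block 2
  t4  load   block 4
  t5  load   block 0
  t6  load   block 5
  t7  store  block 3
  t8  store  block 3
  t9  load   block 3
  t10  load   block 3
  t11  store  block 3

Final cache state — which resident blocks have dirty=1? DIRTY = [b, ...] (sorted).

0: W B3 → L0 miss [D]
1: R B5 → L2 miss [-]
2: R B5 → L2 hit [-]
3: W B2 → L2 miss [D]
4: R B4 → L1 miss [-]
5: R B0 → L0 miss wb→B3 [-]
6: R B5 → L2 miss wb→B2 [-]
7: W B3 → L0 miss [D]
8: W B3 → L0 hit [D]
9: R B3 → L0 hit [D]
10: R B3 → L0 hit [D]
11: W B3 → L0 hit [D]

DIRTY = [3]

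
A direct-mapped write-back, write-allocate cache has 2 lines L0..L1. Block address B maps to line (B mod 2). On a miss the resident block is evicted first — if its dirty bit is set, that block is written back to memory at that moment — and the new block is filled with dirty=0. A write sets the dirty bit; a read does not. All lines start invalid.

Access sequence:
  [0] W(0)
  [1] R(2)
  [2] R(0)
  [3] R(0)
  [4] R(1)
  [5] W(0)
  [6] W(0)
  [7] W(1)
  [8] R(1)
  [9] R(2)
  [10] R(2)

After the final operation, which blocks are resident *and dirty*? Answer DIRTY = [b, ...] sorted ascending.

0: W B0 -> L0 miss  d=D]
1: R B2 -> L0 miss wb->B0  d=-]
2: R B0 -> L0 miss  d=-]
3: R B0 -> L0 hit  d=-]
4: R B1 -> L1 miss  d=-]
5: W B0 -> L0 hit  d=D]
6: W B0 -> L0 hit  d=D]
7: W B1 -> L1 hit  d=D]
8: R B1 -> L1 hit  d=D]
9: R B2 -> L0 miss wb->B0  d=-]
10: R B2 -> L0 hit  d=-]

DIRTY = [1]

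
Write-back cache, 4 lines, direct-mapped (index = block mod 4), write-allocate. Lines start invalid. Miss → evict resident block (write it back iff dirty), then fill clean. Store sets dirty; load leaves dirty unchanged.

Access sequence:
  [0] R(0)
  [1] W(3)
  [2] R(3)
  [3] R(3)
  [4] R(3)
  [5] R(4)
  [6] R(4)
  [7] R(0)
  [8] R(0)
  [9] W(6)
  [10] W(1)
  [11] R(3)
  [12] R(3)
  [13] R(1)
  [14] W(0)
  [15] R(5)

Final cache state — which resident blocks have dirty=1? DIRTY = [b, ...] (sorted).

DIRTY = [0, 3, 6]

  0 | R B0 → L0 miss [-]
  1 | W B3 → L3 miss [D]
  2 | R B3 → L3 hit [D]
  3 | R B3 → L3 hit [D]
  4 | R B3 → L3 hit [D]
  5 | R B4 → L0 miss [-]
  6 | R B4 → L0 hit [-]
  7 | R B0 → L0 miss [-]
  8 | R B0 → L0 hit [-]
  9 | W B6 → L2 miss [D]
  10 | W B1 → L1 miss [D]
  11 | R B3 → L3 hit [D]
  12 | R B3 → L3 hit [D]
  13 | R B1 → L1 hit [D]
  14 | W B0 → L0 hit [D]
  15 | R B5 → L1 miss wb→B1 [-]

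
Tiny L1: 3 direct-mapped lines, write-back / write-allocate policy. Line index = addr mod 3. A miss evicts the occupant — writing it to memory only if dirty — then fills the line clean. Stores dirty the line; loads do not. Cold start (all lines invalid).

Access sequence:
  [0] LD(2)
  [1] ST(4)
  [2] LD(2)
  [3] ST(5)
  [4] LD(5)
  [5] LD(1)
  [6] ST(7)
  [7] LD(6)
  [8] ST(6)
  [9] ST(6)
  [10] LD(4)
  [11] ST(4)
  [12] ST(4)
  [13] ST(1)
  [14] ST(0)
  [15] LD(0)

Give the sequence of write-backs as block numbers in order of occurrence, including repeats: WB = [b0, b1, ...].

0: R B2 -> L2 miss  d=-]
1: W B4 -> L1 miss  d=D]
2: R B2 -> L2 hit  d=-]
3: W B5 -> L2 miss  d=D]
4: R B5 -> L2 hit  d=D]
5: R B1 -> L1 miss wb->B4  d=-]
6: W B7 -> L1 miss  d=D]
7: R B6 -> L0 miss  d=-]
8: W B6 -> L0 hit  d=D]
9: W B6 -> L0 hit  d=D]
10: R B4 -> L1 miss wb->B7  d=-]
11: W B4 -> L1 hit  d=D]
12: W B4 -> L1 hit  d=D]
13: W B1 -> L1 miss wb->B4  d=D]
14: W B0 -> L0 miss wb->B6  d=D]
15: R B0 -> L0 hit  d=D]

WB = [4, 7, 4, 6]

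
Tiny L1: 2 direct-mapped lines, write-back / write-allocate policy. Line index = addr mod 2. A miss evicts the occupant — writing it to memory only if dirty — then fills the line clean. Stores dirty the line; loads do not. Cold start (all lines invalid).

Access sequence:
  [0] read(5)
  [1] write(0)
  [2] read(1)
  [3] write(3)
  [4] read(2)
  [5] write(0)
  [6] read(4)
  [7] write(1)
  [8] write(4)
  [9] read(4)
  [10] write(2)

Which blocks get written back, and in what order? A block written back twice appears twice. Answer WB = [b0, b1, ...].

WB = [0, 0, 3, 4]

0: R B5 → L1 miss [-]
1: W B0 → L0 miss [D]
2: R B1 → L1 miss [-]
3: W B3 → L1 miss [D]
4: R B2 → L0 miss wb→B0 [-]
5: W B0 → L0 miss [D]
6: R B4 → L0 miss wb→B0 [-]
7: W B1 → L1 miss wb→B3 [D]
8: W B4 → L0 hit [D]
9: R B4 → L0 hit [D]
10: W B2 → L0 miss wb→B4 [D]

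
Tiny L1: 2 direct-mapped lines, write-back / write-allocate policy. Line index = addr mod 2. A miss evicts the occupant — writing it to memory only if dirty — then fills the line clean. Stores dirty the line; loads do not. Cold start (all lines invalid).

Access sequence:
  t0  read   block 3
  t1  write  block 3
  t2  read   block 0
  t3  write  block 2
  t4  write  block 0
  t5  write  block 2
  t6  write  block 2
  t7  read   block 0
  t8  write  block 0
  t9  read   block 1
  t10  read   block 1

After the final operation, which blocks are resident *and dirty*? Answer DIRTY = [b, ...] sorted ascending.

DIRTY = [0]

0: R B3 -> L1 miss  d=-]
1: W B3 -> L1 hit  d=D]
2: R B0 -> L0 miss  d=-]
3: W B2 -> L0 miss  d=D]
4: W B0 -> L0 miss wb->B2  d=D]
5: W B2 -> L0 miss wb->B0  d=D]
6: W B2 -> L0 hit  d=D]
7: R B0 -> L0 miss wb->B2  d=-]
8: W B0 -> L0 hit  d=D]
9: R B1 -> L1 miss wb->B3  d=-]
10: R B1 -> L1 hit  d=-]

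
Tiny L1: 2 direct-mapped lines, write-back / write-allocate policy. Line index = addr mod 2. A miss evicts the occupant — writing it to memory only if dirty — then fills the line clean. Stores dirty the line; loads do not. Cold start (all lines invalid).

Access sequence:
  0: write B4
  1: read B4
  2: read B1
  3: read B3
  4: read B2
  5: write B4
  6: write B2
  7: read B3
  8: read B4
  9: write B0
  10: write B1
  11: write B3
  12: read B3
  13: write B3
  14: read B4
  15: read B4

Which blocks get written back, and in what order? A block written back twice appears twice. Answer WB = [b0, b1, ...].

  0 | W B4 → L0 miss [D]
  1 | R B4 → L0 hit [D]
  2 | R B1 → L1 miss [-]
  3 | R B3 → L1 miss [-]
  4 | R B2 → L0 miss wb→B4 [-]
  5 | W B4 → L0 miss [D]
  6 | W B2 → L0 miss wb→B4 [D]
  7 | R B3 → L1 hit [-]
  8 | R B4 → L0 miss wb→B2 [-]
  9 | W B0 → L0 miss [D]
  10 | W B1 → L1 miss [D]
  11 | W B3 → L1 miss wb→B1 [D]
  12 | R B3 → L1 hit [D]
  13 | W B3 → L1 hit [D]
  14 | R B4 → L0 miss wb→B0 [-]
  15 | R B4 → L0 hit [-]

WB = [4, 4, 2, 1, 0]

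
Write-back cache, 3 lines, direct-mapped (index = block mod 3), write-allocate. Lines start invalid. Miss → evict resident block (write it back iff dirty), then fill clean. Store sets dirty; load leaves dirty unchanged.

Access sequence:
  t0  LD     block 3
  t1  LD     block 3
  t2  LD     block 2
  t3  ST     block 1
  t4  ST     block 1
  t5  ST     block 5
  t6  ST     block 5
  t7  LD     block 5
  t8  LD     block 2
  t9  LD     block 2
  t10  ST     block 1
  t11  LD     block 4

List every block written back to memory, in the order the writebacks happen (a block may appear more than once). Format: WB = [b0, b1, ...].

WB = [5, 1]

0: R B3 → L0 miss [-]
1: R B3 → L0 hit [-]
2: R B2 → L2 miss [-]
3: W B1 → L1 miss [D]
4: W B1 → L1 hit [D]
5: W B5 → L2 miss [D]
6: W B5 → L2 hit [D]
7: R B5 → L2 hit [D]
8: R B2 → L2 miss wb→B5 [-]
9: R B2 → L2 hit [-]
10: W B1 → L1 hit [D]
11: R B4 → L1 miss wb→B1 [-]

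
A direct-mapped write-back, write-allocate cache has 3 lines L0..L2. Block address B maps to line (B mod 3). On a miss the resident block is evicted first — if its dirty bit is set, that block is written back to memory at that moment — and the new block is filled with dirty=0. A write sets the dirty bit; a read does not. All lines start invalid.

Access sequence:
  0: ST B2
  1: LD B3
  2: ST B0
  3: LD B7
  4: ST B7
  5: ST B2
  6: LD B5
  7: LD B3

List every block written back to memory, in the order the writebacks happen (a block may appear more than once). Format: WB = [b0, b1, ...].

  0 | W B2 → L2 miss [D]
  1 | R B3 → L0 miss [-]
  2 | W B0 → L0 miss [D]
  3 | R B7 → L1 miss [-]
  4 | W B7 → L1 hit [D]
  5 | W B2 → L2 hit [D]
  6 | R B5 → L2 miss wb→B2 [-]
  7 | R B3 → L0 miss wb→B0 [-]

WB = [2, 0]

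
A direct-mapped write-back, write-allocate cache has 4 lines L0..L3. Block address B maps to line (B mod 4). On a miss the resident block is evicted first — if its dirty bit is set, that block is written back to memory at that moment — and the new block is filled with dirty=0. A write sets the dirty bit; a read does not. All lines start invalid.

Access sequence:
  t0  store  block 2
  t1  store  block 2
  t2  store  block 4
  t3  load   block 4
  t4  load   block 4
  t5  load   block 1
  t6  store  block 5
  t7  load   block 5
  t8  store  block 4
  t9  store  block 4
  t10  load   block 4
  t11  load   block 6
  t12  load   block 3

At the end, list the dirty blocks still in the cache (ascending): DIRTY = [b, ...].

0: W B2 -> L2 miss  d=D]
1: W B2 -> L2 hit  d=D]
2: W B4 -> L0 miss  d=D]
3: R B4 -> L0 hit  d=D]
4: R B4 -> L0 hit  d=D]
5: R B1 -> L1 miss  d=-]
6: W B5 -> L1 miss  d=D]
7: R B5 -> L1 hit  d=D]
8: W B4 -> L0 hit  d=D]
9: W B4 -> L0 hit  d=D]
10: R B4 -> L0 hit  d=D]
11: R B6 -> L2 miss wb->B2  d=-]
12: R B3 -> L3 miss  d=-]

DIRTY = [4, 5]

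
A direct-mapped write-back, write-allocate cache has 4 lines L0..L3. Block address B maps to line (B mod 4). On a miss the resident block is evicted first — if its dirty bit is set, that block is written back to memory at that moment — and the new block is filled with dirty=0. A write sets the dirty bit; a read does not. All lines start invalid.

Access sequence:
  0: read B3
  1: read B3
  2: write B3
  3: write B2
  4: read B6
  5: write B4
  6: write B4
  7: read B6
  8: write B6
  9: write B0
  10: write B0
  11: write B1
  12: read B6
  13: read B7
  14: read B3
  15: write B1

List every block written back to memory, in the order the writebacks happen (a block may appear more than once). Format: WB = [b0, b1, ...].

WB = [2, 4, 3]

  0 | R B3 → L3 miss [-]
  1 | R B3 → L3 hit [-]
  2 | W B3 → L3 hit [D]
  3 | W B2 → L2 miss [D]
  4 | R B6 → L2 miss wb→B2 [-]
  5 | W B4 → L0 miss [D]
  6 | W B4 → L0 hit [D]
  7 | R B6 → L2 hit [-]
  8 | W B6 → L2 hit [D]
  9 | W B0 → L0 miss wb→B4 [D]
  10 | W B0 → L0 hit [D]
  11 | W B1 → L1 miss [D]
  12 | R B6 → L2 hit [D]
  13 | R B7 → L3 miss wb→B3 [-]
  14 | R B3 → L3 miss [-]
  15 | W B1 → L1 hit [D]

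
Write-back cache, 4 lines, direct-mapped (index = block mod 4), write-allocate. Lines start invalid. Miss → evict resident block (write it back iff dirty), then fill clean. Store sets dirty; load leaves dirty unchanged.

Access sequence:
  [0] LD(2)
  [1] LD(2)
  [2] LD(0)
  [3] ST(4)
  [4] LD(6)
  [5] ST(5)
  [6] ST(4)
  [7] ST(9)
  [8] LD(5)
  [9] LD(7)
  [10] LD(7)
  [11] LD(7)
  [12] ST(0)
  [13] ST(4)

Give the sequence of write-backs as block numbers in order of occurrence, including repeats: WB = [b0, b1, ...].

WB = [5, 9, 4, 0]

0: R B2 → L2 miss [-]
1: R B2 → L2 hit [-]
2: R B0 → L0 miss [-]
3: W B4 → L0 miss [D]
4: R B6 → L2 miss [-]
5: W B5 → L1 miss [D]
6: W B4 → L0 hit [D]
7: W B9 → L1 miss wb→B5 [D]
8: R B5 → L1 miss wb→B9 [-]
9: R B7 → L3 miss [-]
10: R B7 → L3 hit [-]
11: R B7 → L3 hit [-]
12: W B0 → L0 miss wb→B4 [D]
13: W B4 → L0 miss wb→B0 [D]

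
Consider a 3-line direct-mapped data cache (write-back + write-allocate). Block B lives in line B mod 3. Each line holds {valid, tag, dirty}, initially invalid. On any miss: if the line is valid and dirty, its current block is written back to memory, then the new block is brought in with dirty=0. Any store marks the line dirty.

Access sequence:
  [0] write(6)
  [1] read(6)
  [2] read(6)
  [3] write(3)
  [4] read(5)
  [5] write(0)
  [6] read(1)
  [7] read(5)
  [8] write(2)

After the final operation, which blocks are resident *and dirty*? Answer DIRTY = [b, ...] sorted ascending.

0: W B6 -> L0 miss  d=D]
1: R B6 -> L0 hit  d=D]
2: R B6 -> L0 hit  d=D]
3: W B3 -> L0 miss wb->B6  d=D]
4: R B5 -> L2 miss  d=-]
5: W B0 -> L0 miss wb->B3  d=D]
6: R B1 -> L1 miss  d=-]
7: R B5 -> L2 hit  d=-]
8: W B2 -> L2 miss  d=D]

DIRTY = [0, 2]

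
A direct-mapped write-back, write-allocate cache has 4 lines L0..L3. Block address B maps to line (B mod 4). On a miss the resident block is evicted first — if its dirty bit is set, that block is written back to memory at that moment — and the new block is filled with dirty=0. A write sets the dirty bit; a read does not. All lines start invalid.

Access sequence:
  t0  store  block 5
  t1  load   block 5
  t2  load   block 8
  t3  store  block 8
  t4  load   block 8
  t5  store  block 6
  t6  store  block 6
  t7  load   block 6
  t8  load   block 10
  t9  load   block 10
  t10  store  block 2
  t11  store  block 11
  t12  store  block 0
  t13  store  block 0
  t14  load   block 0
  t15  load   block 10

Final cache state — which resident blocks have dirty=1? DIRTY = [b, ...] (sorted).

DIRTY = [0, 5, 11]

0: W B5 -> L1 miss  d=D]
1: R B5 -> L1 hit  d=D]
2: R B8 -> L0 miss  d=-]
3: W B8 -> L0 hit  d=D]
4: R B8 -> L0 hit  d=D]
5: W B6 -> L2 miss  d=D]
6: W B6 -> L2 hit  d=D]
7: R B6 -> L2 hit  d=D]
8: R B10 -> L2 miss wb->B6  d=-]
9: R B10 -> L2 hit  d=-]
10: W B2 -> L2 miss  d=D]
11: W B11 -> L3 miss  d=D]
12: W B0 -> L0 miss wb->B8  d=D]
13: W B0 -> L0 hit  d=D]
14: R B0 -> L0 hit  d=D]
15: R B10 -> L2 miss wb->B2  d=-]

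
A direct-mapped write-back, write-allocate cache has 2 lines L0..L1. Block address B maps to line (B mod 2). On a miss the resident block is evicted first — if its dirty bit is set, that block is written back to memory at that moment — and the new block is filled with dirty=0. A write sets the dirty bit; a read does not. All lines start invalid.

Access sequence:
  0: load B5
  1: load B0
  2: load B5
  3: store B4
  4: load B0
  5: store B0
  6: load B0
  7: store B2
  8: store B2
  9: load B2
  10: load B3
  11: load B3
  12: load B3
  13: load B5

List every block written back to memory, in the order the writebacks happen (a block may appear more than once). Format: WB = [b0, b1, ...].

  0 | R B5 → L1 miss [-]
  1 | R B0 → L0 miss [-]
  2 | R B5 → L1 hit [-]
  3 | W B4 → L0 miss [D]
  4 | R B0 → L0 miss wb→B4 [-]
  5 | W B0 → L0 hit [D]
  6 | R B0 → L0 hit [D]
  7 | W B2 → L0 miss wb→B0 [D]
  8 | W B2 → L0 hit [D]
  9 | R B2 → L0 hit [D]
  10 | R B3 → L1 miss [-]
  11 | R B3 → L1 hit [-]
  12 | R B3 → L1 hit [-]
  13 | R B5 → L1 miss [-]

WB = [4, 0]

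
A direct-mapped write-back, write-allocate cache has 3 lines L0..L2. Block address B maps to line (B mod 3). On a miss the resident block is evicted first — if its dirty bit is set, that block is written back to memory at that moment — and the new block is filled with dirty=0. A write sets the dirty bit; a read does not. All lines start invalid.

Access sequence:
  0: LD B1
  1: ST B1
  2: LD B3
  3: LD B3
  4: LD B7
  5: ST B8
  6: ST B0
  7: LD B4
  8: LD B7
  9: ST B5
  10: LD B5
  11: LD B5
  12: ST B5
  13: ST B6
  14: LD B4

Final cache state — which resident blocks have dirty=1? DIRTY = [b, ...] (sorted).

DIRTY = [5, 6]

0: R B1 -> L1 miss  d=-]
1: W B1 -> L1 hit  d=D]
2: R B3 -> L0 miss  d=-]
3: R B3 -> L0 hit  d=-]
4: R B7 -> L1 miss wb->B1  d=-]
5: W B8 -> L2 miss  d=D]
6: W B0 -> L0 miss  d=D]
7: R B4 -> L1 miss  d=-]
8: R B7 -> L1 miss  d=-]
9: W B5 -> L2 miss wb->B8  d=D]
10: R B5 -> L2 hit  d=D]
11: R B5 -> L2 hit  d=D]
12: W B5 -> L2 hit  d=D]
13: W B6 -> L0 miss wb->B0  d=D]
14: R B4 -> L1 miss  d=-]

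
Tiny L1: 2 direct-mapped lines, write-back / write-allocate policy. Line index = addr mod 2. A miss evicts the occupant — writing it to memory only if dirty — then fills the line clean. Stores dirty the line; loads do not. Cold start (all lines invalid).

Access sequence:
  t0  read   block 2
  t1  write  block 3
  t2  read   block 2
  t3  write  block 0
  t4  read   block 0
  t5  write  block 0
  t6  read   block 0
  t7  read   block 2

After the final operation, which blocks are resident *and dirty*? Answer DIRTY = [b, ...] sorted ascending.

DIRTY = [3]

0: R B2 → L0 miss [-]
1: W B3 → L1 miss [D]
2: R B2 → L0 hit [-]
3: W B0 → L0 miss [D]
4: R B0 → L0 hit [D]
5: W B0 → L0 hit [D]
6: R B0 → L0 hit [D]
7: R B2 → L0 miss wb→B0 [-]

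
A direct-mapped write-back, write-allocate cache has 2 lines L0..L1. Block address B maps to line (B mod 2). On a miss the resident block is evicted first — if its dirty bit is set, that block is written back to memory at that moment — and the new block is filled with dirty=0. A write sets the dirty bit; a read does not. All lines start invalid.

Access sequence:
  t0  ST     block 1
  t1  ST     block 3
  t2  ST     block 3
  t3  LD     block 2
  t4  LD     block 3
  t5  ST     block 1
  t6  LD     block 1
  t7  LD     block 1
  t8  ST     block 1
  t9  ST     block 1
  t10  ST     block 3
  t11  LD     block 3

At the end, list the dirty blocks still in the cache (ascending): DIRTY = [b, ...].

0: W B1 -> L1 miss  d=D]
1: W B3 -> L1 miss wb->B1  d=D]
2: W B3 -> L1 hit  d=D]
3: R B2 -> L0 miss  d=-]
4: R B3 -> L1 hit  d=D]
5: W B1 -> L1 miss wb->B3  d=D]
6: R B1 -> L1 hit  d=D]
7: R B1 -> L1 hit  d=D]
8: W B1 -> L1 hit  d=D]
9: W B1 -> L1 hit  d=D]
10: W B3 -> L1 miss wb->B1  d=D]
11: R B3 -> L1 hit  d=D]

DIRTY = [3]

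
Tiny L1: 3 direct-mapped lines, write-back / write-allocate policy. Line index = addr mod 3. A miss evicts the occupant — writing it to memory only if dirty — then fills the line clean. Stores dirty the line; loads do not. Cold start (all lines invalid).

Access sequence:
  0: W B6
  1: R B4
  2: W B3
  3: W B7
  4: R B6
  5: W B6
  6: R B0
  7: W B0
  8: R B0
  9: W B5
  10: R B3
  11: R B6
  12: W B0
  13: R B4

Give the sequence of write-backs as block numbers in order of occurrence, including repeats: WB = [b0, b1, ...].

0: W B6 -> L0 miss  d=D]
1: R B4 -> L1 miss  d=-]
2: W B3 -> L0 miss wb->B6  d=D]
3: W B7 -> L1 miss  d=D]
4: R B6 -> L0 miss wb->B3  d=-]
5: W B6 -> L0 hit  d=D]
6: R B0 -> L0 miss wb->B6  d=-]
7: W B0 -> L0 hit  d=D]
8: R B0 -> L0 hit  d=D]
9: W B5 -> L2 miss  d=D]
10: R B3 -> L0 miss wb->B0  d=-]
11: R B6 -> L0 miss  d=-]
12: W B0 -> L0 miss  d=D]
13: R B4 -> L1 miss wb->B7  d=-]

WB = [6, 3, 6, 0, 7]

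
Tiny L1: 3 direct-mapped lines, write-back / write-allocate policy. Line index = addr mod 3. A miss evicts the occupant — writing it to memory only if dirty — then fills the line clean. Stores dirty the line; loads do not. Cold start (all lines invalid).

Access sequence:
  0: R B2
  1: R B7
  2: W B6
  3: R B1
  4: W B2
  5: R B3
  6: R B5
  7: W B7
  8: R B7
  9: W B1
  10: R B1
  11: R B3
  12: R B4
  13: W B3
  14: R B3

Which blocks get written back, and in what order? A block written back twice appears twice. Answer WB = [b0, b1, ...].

  0 | R B2 → L2 miss [-]
  1 | R B7 → L1 miss [-]
  2 | W B6 → L0 miss [D]
  3 | R B1 → L1 miss [-]
  4 | W B2 → L2 hit [D]
  5 | R B3 → L0 miss wb→B6 [-]
  6 | R B5 → L2 miss wb→B2 [-]
  7 | W B7 → L1 miss [D]
  8 | R B7 → L1 hit [D]
  9 | W B1 → L1 miss wb→B7 [D]
  10 | R B1 → L1 hit [D]
  11 | R B3 → L0 hit [-]
  12 | R B4 → L1 miss wb→B1 [-]
  13 | W B3 → L0 hit [D]
  14 | R B3 → L0 hit [D]

WB = [6, 2, 7, 1]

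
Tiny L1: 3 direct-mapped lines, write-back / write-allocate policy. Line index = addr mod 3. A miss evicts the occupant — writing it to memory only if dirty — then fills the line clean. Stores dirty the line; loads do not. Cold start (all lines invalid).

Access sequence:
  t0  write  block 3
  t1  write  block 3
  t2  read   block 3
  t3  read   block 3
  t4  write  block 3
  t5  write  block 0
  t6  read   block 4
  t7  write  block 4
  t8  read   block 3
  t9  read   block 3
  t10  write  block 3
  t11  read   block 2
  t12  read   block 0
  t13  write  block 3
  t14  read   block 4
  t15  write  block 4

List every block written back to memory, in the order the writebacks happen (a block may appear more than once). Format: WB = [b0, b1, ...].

0: W B3 → L0 miss [D]
1: W B3 → L0 hit [D]
2: R B3 → L0 hit [D]
3: R B3 → L0 hit [D]
4: W B3 → L0 hit [D]
5: W B0 → L0 miss wb→B3 [D]
6: R B4 → L1 miss [-]
7: W B4 → L1 hit [D]
8: R B3 → L0 miss wb→B0 [-]
9: R B3 → L0 hit [-]
10: W B3 → L0 hit [D]
11: R B2 → L2 miss [-]
12: R B0 → L0 miss wb→B3 [-]
13: W B3 → L0 miss [D]
14: R B4 → L1 hit [D]
15: W B4 → L1 hit [D]

WB = [3, 0, 3]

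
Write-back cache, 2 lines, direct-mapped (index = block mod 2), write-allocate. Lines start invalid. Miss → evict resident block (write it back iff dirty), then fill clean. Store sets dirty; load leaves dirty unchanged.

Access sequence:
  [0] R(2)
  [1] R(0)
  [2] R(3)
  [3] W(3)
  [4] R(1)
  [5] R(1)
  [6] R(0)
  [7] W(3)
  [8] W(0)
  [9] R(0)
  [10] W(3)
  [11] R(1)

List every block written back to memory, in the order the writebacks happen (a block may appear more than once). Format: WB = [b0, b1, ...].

WB = [3, 3]

  0 | R B2 → L0 miss [-]
  1 | R B0 → L0 miss [-]
  2 | R B3 → L1 miss [-]
  3 | W B3 → L1 hit [D]
  4 | R B1 → L1 miss wb→B3 [-]
  5 | R B1 → L1 hit [-]
  6 | R B0 → L0 hit [-]
  7 | W B3 → L1 miss [D]
  8 | W B0 → L0 hit [D]
  9 | R B0 → L0 hit [D]
  10 | W B3 → L1 hit [D]
  11 | R B1 → L1 miss wb→B3 [-]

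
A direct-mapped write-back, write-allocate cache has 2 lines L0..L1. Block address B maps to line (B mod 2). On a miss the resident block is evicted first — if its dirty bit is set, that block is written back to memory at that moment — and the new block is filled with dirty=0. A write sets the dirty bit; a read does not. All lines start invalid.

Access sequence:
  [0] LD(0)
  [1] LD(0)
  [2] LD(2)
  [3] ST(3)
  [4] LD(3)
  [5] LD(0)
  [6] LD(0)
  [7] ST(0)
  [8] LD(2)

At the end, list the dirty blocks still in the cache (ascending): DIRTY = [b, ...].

0: R B0 → L0 miss [-]
1: R B0 → L0 hit [-]
2: R B2 → L0 miss [-]
3: W B3 → L1 miss [D]
4: R B3 → L1 hit [D]
5: R B0 → L0 miss [-]
6: R B0 → L0 hit [-]
7: W B0 → L0 hit [D]
8: R B2 → L0 miss wb→B0 [-]

DIRTY = [3]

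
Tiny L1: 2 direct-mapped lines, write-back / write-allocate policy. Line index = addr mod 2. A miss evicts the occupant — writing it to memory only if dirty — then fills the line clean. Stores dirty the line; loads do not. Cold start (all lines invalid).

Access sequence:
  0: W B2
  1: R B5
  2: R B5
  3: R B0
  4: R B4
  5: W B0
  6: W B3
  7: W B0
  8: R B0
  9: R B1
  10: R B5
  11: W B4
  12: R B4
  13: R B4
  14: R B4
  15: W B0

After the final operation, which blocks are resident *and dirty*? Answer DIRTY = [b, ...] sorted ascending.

  0 | W B2 → L0 miss [D]
  1 | R B5 → L1 miss [-]
  2 | R B5 → L1 hit [-]
  3 | R B0 → L0 miss wb→B2 [-]
  4 | R B4 → L0 miss [-]
  5 | W B0 → L0 miss [D]
  6 | W B3 → L1 miss [D]
  7 | W B0 → L0 hit [D]
  8 | R B0 → L0 hit [D]
  9 | R B1 → L1 miss wb→B3 [-]
  10 | R B5 → L1 miss [-]
  11 | W B4 → L0 miss wb→B0 [D]
  12 | R B4 → L0 hit [D]
  13 | R B4 → L0 hit [D]
  14 | R B4 → L0 hit [D]
  15 | W B0 → L0 miss wb→B4 [D]

DIRTY = [0]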